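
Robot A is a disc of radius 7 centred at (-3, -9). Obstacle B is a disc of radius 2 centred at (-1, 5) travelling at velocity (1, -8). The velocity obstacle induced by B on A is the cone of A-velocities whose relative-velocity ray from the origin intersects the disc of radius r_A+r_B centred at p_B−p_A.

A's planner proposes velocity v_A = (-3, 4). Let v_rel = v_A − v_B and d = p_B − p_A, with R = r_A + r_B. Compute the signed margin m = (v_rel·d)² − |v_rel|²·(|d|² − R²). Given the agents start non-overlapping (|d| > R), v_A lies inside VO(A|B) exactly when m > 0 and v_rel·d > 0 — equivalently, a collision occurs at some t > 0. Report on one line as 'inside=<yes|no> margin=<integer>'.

d = (2, 14),  |d|² = 200;  R = 7+2 = 9,  c = 200−9² = 119
v_rel = (-4, 12),  |v_rel|² = 160;  v_rel·d = (-4)·(2) + (12)·(14) = 160
160·t² − 320·t + 119 = 0  ⇒  m = 160² − 160·119 = 6560
m = 6560 > 0,  v_rel·d = 160 > 0  ⇒  inside

inside=yes margin=6560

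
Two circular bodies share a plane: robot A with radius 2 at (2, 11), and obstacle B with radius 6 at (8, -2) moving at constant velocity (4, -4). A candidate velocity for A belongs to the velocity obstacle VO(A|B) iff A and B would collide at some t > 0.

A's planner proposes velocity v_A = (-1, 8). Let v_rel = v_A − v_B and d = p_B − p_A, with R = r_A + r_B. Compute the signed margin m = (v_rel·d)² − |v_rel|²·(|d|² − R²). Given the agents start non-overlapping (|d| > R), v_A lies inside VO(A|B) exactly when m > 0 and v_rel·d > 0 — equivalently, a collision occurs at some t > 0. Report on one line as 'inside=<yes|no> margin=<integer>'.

d = (6, -13),  |d|² = 205;  R = 2+6 = 8,  c = 205−8² = 141
v_rel = (-5, 12),  |v_rel|² = 169;  v_rel·d = (-5)·(6) + (12)·(-13) = -186
169·t² + 372·t + 141 = 0  ⇒  m = (-186)² − 169·141 = 10767
m = 10767 > 0,  v_rel·d = -186 < 0  ⇒  outside

inside=no margin=10767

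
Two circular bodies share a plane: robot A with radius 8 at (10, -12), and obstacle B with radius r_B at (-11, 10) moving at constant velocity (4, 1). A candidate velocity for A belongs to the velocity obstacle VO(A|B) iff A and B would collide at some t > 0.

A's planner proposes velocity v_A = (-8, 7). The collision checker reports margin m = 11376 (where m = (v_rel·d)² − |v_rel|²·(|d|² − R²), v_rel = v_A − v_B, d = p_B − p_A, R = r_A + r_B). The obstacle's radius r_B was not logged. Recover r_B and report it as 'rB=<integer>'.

m = 11376
d = (-21, 22);  v_rel = (-12, 6),  |v_rel|² = 180
v_rel×d = (-12)·(22) − (6)·(-21) = -138
since m = R²·180 − (-138)²:  R² = (19044 + 11376) / 180 = 169
R = √169 = 13  ⇒  r_B = 13 − 8 = 5

rB=5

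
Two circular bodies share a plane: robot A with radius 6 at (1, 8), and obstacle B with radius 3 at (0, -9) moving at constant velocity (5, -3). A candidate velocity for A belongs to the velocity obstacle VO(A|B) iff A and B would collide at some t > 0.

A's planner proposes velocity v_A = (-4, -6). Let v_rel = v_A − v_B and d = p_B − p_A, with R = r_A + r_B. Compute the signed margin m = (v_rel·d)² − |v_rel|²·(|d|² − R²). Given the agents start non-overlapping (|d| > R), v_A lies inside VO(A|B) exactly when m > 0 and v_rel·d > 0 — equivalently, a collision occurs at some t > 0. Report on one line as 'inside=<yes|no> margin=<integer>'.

d = (-1, -17),  |d|² = 290;  R = 6+3 = 9,  c = 290−9² = 209
v_rel = (-9, -3),  |v_rel|² = 90;  v_rel·d = (-9)·(-1) + (-3)·(-17) = 60
90·t² − 120·t + 209 = 0  ⇒  m = 60² − 90·209 = -15210
m = -15210 < 0,  v_rel·d = 60 > 0  ⇒  outside

inside=no margin=-15210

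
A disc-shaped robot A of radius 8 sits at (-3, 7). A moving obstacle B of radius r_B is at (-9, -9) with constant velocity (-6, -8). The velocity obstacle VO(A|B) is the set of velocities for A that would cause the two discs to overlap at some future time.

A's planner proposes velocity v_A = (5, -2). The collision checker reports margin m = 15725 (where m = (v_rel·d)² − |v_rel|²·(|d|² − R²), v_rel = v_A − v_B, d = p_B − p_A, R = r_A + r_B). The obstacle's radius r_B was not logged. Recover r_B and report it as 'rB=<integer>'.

m = 15725
d = (-6, -16);  v_rel = (11, 6),  |v_rel|² = 157
v_rel×d = (11)·(-16) − (6)·(-6) = -140
since m = R²·157 − (-140)²:  R² = (19600 + 15725) / 157 = 225
R = √225 = 15  ⇒  r_B = 15 − 8 = 7

rB=7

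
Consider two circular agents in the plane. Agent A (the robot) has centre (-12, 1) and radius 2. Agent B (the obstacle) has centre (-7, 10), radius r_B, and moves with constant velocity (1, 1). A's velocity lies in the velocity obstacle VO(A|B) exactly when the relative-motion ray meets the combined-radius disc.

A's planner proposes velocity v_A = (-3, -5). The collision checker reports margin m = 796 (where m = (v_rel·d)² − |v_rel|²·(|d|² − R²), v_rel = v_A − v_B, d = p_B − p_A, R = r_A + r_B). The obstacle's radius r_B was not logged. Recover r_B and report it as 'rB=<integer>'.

m = 796
d = (5, 9);  v_rel = (-4, -6),  |v_rel|² = 52
v_rel×d = (-4)·(9) − (-6)·(5) = -6
since m = R²·52 − (-6)²:  R² = (36 + 796) / 52 = 16
R = √16 = 4  ⇒  r_B = 4 − 2 = 2

rB=2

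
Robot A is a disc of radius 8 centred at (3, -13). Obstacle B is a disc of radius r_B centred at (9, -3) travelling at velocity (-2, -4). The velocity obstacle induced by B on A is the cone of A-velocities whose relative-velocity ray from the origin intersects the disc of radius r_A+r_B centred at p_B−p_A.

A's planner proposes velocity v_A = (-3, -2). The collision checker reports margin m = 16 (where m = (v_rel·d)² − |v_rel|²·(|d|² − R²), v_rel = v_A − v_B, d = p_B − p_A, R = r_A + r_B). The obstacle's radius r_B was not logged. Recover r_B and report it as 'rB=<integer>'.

m = 16
d = (6, 10);  v_rel = (-1, 2),  |v_rel|² = 5
v_rel×d = (-1)·(10) − (2)·(6) = -22
since m = R²·5 − (-22)²:  R² = (484 + 16) / 5 = 100
R = √100 = 10  ⇒  r_B = 10 − 8 = 2

rB=2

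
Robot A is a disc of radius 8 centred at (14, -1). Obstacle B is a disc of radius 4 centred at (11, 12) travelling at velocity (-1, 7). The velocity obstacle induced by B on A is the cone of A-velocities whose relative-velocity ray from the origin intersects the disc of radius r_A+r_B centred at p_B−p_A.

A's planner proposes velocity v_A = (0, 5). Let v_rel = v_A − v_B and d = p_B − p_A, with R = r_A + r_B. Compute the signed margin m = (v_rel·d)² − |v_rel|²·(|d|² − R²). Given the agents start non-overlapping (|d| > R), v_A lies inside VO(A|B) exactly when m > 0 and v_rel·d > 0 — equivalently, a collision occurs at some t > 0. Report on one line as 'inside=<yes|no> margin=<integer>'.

d = (-3, 13),  |d|² = 178;  R = 8+4 = 12,  c = 178−12² = 34
v_rel = (1, -2),  |v_rel|² = 5;  v_rel·d = (1)·(-3) + (-2)·(13) = -29
5·t² + 58·t + 34 = 0  ⇒  m = (-29)² − 5·34 = 671
m = 671 > 0,  v_rel·d = -29 < 0  ⇒  outside

inside=no margin=671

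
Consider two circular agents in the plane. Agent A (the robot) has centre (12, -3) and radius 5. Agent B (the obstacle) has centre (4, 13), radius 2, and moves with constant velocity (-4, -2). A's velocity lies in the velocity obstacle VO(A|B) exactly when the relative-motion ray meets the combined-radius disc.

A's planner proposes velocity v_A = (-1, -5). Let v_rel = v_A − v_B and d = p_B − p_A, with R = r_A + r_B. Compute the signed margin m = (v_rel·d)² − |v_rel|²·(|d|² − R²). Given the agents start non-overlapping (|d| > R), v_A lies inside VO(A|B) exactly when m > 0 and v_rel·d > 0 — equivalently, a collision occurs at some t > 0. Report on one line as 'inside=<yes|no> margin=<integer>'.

d = (-8, 16),  |d|² = 320;  R = 5+2 = 7,  c = 320−7² = 271
v_rel = (3, -3),  |v_rel|² = 18;  v_rel·d = (3)·(-8) + (-3)·(16) = -72
18·t² + 144·t + 271 = 0  ⇒  m = (-72)² − 18·271 = 306
m = 306 > 0,  v_rel·d = -72 < 0  ⇒  outside

inside=no margin=306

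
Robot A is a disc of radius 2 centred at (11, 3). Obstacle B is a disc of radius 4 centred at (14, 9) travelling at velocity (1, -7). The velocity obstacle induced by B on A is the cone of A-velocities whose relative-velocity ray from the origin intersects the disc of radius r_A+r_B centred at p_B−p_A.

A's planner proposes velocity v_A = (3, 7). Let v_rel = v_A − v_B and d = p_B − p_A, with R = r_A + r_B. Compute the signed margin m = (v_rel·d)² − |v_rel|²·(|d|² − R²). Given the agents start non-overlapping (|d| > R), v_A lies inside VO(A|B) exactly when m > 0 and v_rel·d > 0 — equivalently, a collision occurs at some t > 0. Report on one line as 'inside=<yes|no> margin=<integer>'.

d = (3, 6),  |d|² = 45;  R = 2+4 = 6,  c = 45−6² = 9
v_rel = (2, 14),  |v_rel|² = 200;  v_rel·d = (2)·(3) + (14)·(6) = 90
200·t² − 180·t + 9 = 0  ⇒  m = 90² − 200·9 = 6300
m = 6300 > 0,  v_rel·d = 90 > 0  ⇒  inside

inside=yes margin=6300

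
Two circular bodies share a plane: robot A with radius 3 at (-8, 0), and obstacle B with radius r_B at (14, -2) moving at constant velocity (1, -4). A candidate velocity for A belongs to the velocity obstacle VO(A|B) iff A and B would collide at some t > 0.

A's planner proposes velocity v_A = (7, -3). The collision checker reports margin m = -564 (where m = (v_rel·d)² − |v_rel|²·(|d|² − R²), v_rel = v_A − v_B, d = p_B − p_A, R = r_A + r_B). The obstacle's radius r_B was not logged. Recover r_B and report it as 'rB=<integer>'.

m = -564
d = (22, -2);  v_rel = (6, 1),  |v_rel|² = 37
v_rel×d = (6)·(-2) − (1)·(22) = -34
since m = R²·37 − (-34)²:  R² = (1156 + -564) / 37 = 16
R = √16 = 4  ⇒  r_B = 4 − 3 = 1

rB=1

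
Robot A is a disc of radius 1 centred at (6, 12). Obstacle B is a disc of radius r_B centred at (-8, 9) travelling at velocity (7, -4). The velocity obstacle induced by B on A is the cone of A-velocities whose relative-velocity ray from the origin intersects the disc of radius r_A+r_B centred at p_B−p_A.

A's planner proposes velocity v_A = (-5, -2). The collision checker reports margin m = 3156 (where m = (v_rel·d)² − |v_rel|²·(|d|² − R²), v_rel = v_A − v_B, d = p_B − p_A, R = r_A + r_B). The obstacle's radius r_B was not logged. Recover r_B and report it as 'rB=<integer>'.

m = 3156
d = (-14, -3);  v_rel = (-12, 2),  |v_rel|² = 148
v_rel×d = (-12)·(-3) − (2)·(-14) = 64
since m = R²·148 − 64²:  R² = (4096 + 3156) / 148 = 49
R = √49 = 7  ⇒  r_B = 7 − 1 = 6

rB=6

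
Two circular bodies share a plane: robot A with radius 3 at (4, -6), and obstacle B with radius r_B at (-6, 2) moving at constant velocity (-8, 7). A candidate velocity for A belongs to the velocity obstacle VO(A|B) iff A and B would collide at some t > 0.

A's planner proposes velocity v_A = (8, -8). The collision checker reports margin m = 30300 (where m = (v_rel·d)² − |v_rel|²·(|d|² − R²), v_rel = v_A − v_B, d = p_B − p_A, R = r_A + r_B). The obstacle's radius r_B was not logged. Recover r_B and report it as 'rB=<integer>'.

m = 30300
d = (-10, 8);  v_rel = (16, -15),  |v_rel|² = 481
v_rel×d = (16)·(8) − (-15)·(-10) = -22
since m = R²·481 − (-22)²:  R² = (484 + 30300) / 481 = 64
R = √64 = 8  ⇒  r_B = 8 − 3 = 5

rB=5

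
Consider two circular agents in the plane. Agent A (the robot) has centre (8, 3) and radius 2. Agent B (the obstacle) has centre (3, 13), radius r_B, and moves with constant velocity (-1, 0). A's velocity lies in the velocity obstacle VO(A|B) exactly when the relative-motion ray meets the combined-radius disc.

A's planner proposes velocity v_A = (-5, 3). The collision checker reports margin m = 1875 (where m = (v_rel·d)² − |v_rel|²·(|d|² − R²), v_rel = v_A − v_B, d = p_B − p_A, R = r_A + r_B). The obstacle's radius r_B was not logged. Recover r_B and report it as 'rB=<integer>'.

m = 1875
d = (-5, 10);  v_rel = (-4, 3),  |v_rel|² = 25
v_rel×d = (-4)·(10) − (3)·(-5) = -25
since m = R²·25 − (-25)²:  R² = (625 + 1875) / 25 = 100
R = √100 = 10  ⇒  r_B = 10 − 2 = 8

rB=8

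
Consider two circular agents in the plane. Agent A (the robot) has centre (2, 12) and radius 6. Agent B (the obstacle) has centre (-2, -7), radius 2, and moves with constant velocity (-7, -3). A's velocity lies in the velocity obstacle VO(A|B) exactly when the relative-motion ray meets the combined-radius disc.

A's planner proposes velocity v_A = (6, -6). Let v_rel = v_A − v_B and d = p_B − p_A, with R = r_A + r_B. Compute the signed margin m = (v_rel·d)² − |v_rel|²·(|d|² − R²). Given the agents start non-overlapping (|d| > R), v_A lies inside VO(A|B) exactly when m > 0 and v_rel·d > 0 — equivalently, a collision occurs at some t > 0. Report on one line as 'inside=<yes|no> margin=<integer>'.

d = (-4, -19),  |d|² = 377;  R = 6+2 = 8,  c = 377−8² = 313
v_rel = (13, -3),  |v_rel|² = 178;  v_rel·d = (13)·(-4) + (-3)·(-19) = 5
178·t² − 10·t + 313 = 0  ⇒  m = 5² − 178·313 = -55689
m = -55689 < 0,  v_rel·d = 5 > 0  ⇒  outside

inside=no margin=-55689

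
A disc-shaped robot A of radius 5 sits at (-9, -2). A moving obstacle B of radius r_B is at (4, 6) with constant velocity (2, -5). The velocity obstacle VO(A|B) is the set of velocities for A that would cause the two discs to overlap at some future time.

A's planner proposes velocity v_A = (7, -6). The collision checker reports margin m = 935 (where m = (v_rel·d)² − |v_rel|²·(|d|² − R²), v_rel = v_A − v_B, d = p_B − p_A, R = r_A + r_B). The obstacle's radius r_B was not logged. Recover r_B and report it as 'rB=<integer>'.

m = 935
d = (13, 8);  v_rel = (5, -1),  |v_rel|² = 26
v_rel×d = (5)·(8) − (-1)·(13) = 53
since m = R²·26 − 53²:  R² = (2809 + 935) / 26 = 144
R = √144 = 12  ⇒  r_B = 12 − 5 = 7

rB=7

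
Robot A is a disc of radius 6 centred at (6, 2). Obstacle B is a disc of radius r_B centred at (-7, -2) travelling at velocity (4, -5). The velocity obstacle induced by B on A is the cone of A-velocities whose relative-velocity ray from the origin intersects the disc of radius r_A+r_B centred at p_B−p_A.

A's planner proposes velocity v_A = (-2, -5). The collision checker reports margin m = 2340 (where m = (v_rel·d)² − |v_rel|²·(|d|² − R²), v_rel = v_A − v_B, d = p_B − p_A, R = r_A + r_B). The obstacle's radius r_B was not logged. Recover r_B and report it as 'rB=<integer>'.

m = 2340
d = (-13, -4);  v_rel = (-6, 0),  |v_rel|² = 36
v_rel×d = (-6)·(-4) − (0)·(-13) = 24
since m = R²·36 − 24²:  R² = (576 + 2340) / 36 = 81
R = √81 = 9  ⇒  r_B = 9 − 6 = 3

rB=3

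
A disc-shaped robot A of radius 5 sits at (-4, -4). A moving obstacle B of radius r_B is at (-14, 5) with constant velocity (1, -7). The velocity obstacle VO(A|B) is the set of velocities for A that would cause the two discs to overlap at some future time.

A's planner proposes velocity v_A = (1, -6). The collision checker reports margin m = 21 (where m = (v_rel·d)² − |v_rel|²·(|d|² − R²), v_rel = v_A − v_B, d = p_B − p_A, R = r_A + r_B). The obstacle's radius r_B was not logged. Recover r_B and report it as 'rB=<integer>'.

m = 21
d = (-10, 9);  v_rel = (0, 1),  |v_rel|² = 1
v_rel×d = (0)·(9) − (1)·(-10) = 10
since m = R²·1 − 10²:  R² = (100 + 21) / 1 = 121
R = √121 = 11  ⇒  r_B = 11 − 5 = 6

rB=6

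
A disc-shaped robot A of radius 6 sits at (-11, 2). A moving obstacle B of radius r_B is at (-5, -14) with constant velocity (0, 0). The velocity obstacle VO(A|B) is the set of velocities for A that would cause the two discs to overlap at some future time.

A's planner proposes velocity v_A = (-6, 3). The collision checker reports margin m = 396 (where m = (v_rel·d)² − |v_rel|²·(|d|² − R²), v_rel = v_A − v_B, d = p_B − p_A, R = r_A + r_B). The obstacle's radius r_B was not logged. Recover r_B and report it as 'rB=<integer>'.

m = 396
d = (6, -16);  v_rel = (-6, 3),  |v_rel|² = 45
v_rel×d = (-6)·(-16) − (3)·(6) = 78
since m = R²·45 − 78²:  R² = (6084 + 396) / 45 = 144
R = √144 = 12  ⇒  r_B = 12 − 6 = 6

rB=6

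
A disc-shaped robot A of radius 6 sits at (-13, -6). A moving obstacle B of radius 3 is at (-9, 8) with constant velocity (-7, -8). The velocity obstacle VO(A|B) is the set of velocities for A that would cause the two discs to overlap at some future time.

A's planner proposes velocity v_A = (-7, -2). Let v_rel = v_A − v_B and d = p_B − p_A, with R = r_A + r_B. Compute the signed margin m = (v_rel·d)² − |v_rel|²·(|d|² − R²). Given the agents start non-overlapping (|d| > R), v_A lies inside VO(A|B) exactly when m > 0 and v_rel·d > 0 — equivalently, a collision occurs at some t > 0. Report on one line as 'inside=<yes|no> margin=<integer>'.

d = (4, 14),  |d|² = 212;  R = 6+3 = 9,  c = 212−9² = 131
v_rel = (0, 6),  |v_rel|² = 36;  v_rel·d = (0)·(4) + (6)·(14) = 84
36·t² − 168·t + 131 = 0  ⇒  m = 84² − 36·131 = 2340
m = 2340 > 0,  v_rel·d = 84 > 0  ⇒  inside

inside=yes margin=2340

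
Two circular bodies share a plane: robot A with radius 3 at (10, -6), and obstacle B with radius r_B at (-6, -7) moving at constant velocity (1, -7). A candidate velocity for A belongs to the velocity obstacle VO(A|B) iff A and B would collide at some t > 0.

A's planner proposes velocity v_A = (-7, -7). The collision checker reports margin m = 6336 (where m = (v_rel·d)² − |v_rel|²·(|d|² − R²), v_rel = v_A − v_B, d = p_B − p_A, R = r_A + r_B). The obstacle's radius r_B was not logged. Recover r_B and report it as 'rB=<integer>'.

m = 6336
d = (-16, -1);  v_rel = (-8, 0),  |v_rel|² = 64
v_rel×d = (-8)·(-1) − (0)·(-16) = 8
since m = R²·64 − 8²:  R² = (64 + 6336) / 64 = 100
R = √100 = 10  ⇒  r_B = 10 − 3 = 7

rB=7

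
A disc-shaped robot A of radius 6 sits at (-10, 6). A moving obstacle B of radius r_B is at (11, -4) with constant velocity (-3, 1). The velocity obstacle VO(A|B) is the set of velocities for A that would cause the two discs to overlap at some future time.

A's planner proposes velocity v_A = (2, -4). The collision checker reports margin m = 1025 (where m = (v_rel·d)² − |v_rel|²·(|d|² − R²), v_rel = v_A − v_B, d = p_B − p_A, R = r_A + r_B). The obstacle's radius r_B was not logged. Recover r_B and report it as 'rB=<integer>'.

m = 1025
d = (21, -10);  v_rel = (5, -5),  |v_rel|² = 50
v_rel×d = (5)·(-10) − (-5)·(21) = 55
since m = R²·50 − 55²:  R² = (3025 + 1025) / 50 = 81
R = √81 = 9  ⇒  r_B = 9 − 6 = 3

rB=3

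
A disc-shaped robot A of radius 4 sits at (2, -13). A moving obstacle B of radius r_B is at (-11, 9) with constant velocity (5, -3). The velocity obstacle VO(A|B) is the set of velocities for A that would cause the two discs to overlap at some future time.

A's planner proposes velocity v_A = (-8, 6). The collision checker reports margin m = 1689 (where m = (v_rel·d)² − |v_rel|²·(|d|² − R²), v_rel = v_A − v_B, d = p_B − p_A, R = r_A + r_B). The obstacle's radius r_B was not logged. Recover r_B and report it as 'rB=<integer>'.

m = 1689
d = (-13, 22);  v_rel = (-13, 9),  |v_rel|² = 250
v_rel×d = (-13)·(22) − (9)·(-13) = -169
since m = R²·250 − (-169)²:  R² = (28561 + 1689) / 250 = 121
R = √121 = 11  ⇒  r_B = 11 − 4 = 7

rB=7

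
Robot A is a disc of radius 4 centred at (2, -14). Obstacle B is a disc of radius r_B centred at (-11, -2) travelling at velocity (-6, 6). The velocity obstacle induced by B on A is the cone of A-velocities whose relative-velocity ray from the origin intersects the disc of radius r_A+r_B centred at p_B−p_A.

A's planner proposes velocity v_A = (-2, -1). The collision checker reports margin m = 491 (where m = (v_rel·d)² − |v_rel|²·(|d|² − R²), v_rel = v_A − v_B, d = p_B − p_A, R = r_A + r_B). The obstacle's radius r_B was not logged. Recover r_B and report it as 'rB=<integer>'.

m = 491
d = (-13, 12);  v_rel = (4, -7),  |v_rel|² = 65
v_rel×d = (4)·(12) − (-7)·(-13) = -43
since m = R²·65 − (-43)²:  R² = (1849 + 491) / 65 = 36
R = √36 = 6  ⇒  r_B = 6 − 4 = 2

rB=2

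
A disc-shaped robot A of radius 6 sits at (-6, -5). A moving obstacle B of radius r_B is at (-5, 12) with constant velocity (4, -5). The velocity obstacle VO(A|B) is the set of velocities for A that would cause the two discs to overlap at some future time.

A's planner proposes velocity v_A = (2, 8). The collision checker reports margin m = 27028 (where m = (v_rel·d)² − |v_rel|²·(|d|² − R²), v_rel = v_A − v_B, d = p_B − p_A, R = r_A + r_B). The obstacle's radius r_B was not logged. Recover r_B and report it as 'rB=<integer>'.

m = 27028
d = (1, 17);  v_rel = (-2, 13),  |v_rel|² = 173
v_rel×d = (-2)·(17) − (13)·(1) = -47
since m = R²·173 − (-47)²:  R² = (2209 + 27028) / 173 = 169
R = √169 = 13  ⇒  r_B = 13 − 6 = 7

rB=7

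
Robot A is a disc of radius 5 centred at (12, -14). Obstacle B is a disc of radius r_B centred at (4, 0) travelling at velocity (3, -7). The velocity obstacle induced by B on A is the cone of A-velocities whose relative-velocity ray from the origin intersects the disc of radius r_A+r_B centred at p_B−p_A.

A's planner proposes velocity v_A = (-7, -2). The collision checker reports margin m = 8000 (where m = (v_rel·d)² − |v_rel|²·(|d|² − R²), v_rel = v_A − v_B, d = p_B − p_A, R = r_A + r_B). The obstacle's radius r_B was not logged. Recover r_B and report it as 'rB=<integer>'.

m = 8000
d = (-8, 14);  v_rel = (-10, 5),  |v_rel|² = 125
v_rel×d = (-10)·(14) − (5)·(-8) = -100
since m = R²·125 − (-100)²:  R² = (10000 + 8000) / 125 = 144
R = √144 = 12  ⇒  r_B = 12 − 5 = 7

rB=7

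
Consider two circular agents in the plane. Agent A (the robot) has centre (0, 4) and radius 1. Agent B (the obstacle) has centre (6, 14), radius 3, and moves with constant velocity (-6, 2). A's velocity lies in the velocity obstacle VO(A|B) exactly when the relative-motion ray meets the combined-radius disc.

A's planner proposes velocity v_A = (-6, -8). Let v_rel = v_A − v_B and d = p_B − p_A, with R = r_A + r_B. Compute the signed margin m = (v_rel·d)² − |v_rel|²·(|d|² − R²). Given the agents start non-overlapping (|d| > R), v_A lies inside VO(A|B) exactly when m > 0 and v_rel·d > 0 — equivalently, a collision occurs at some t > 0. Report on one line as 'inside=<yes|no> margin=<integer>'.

d = (6, 10),  |d|² = 136;  R = 1+3 = 4,  c = 136−4² = 120
v_rel = (0, -10),  |v_rel|² = 100;  v_rel·d = (0)·(6) + (-10)·(10) = -100
100·t² + 200·t + 120 = 0  ⇒  m = (-100)² − 100·120 = -2000
m = -2000 < 0,  v_rel·d = -100 < 0  ⇒  outside

inside=no margin=-2000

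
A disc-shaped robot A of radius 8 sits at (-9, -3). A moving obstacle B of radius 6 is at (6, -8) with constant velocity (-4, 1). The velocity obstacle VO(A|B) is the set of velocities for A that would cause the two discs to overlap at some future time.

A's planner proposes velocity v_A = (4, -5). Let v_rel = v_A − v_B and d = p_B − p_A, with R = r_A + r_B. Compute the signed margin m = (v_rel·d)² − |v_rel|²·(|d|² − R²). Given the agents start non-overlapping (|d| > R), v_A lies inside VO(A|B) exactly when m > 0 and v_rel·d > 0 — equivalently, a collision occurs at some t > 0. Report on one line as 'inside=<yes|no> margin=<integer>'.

d = (15, -5),  |d|² = 250;  R = 8+6 = 14,  c = 250−14² = 54
v_rel = (8, -6),  |v_rel|² = 100;  v_rel·d = (8)·(15) + (-6)·(-5) = 150
100·t² − 300·t + 54 = 0  ⇒  m = 150² − 100·54 = 17100
m = 17100 > 0,  v_rel·d = 150 > 0  ⇒  inside

inside=yes margin=17100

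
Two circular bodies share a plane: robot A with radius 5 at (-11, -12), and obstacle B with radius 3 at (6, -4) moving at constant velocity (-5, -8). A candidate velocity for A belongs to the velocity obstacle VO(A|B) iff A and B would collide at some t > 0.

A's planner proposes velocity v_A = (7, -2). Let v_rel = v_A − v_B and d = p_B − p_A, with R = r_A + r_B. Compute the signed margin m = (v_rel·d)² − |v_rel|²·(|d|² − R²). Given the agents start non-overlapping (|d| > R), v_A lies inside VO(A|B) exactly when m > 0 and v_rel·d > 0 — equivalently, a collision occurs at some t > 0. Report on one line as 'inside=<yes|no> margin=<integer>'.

d = (17, 8),  |d|² = 353;  R = 5+3 = 8,  c = 353−8² = 289
v_rel = (12, 6),  |v_rel|² = 180;  v_rel·d = (12)·(17) + (6)·(8) = 252
180·t² − 504·t + 289 = 0  ⇒  m = 252² − 180·289 = 11484
m = 11484 > 0,  v_rel·d = 252 > 0  ⇒  inside

inside=yes margin=11484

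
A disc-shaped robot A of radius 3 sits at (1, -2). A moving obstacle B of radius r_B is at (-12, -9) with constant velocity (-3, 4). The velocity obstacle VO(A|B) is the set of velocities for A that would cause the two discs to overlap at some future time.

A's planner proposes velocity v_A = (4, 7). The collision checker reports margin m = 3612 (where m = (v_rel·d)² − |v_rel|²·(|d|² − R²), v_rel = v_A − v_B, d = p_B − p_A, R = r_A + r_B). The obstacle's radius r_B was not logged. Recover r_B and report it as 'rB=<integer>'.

m = 3612
d = (-13, -7);  v_rel = (7, 3),  |v_rel|² = 58
v_rel×d = (7)·(-7) − (3)·(-13) = -10
since m = R²·58 − (-10)²:  R² = (100 + 3612) / 58 = 64
R = √64 = 8  ⇒  r_B = 8 − 3 = 5

rB=5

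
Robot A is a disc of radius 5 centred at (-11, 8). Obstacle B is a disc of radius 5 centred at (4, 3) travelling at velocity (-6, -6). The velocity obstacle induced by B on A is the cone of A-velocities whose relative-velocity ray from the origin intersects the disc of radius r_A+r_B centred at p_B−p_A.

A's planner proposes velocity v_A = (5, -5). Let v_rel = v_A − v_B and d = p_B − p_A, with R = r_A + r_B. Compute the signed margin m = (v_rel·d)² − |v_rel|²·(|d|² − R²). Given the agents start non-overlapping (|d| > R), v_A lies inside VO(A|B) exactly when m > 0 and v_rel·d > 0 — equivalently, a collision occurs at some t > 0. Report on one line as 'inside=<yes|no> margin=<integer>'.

d = (15, -5),  |d|² = 250;  R = 5+5 = 10,  c = 250−10² = 150
v_rel = (11, 1),  |v_rel|² = 122;  v_rel·d = (11)·(15) + (1)·(-5) = 160
122·t² − 320·t + 150 = 0  ⇒  m = 160² − 122·150 = 7300
m = 7300 > 0,  v_rel·d = 160 > 0  ⇒  inside

inside=yes margin=7300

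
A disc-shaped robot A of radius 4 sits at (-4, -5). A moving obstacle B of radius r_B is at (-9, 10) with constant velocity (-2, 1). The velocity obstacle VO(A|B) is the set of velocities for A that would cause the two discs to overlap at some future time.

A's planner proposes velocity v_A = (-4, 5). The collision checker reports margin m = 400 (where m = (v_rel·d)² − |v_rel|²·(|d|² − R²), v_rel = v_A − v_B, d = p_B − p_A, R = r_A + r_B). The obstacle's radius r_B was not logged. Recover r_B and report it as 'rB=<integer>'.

m = 400
d = (-5, 15);  v_rel = (-2, 4),  |v_rel|² = 20
v_rel×d = (-2)·(15) − (4)·(-5) = -10
since m = R²·20 − (-10)²:  R² = (100 + 400) / 20 = 25
R = √25 = 5  ⇒  r_B = 5 − 4 = 1

rB=1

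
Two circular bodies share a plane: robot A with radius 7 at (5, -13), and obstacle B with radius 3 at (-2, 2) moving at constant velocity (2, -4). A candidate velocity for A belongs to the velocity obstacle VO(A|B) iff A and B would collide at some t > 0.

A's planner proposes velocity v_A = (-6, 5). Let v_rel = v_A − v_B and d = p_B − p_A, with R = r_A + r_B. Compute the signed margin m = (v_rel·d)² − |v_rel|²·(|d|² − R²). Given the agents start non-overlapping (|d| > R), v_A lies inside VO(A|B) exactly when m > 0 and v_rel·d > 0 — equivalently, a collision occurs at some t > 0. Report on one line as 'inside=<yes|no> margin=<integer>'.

d = (-7, 15),  |d|² = 274;  R = 7+3 = 10,  c = 274−10² = 174
v_rel = (-8, 9),  |v_rel|² = 145;  v_rel·d = (-8)·(-7) + (9)·(15) = 191
145·t² − 382·t + 174 = 0  ⇒  m = 191² − 145·174 = 11251
m = 11251 > 0,  v_rel·d = 191 > 0  ⇒  inside

inside=yes margin=11251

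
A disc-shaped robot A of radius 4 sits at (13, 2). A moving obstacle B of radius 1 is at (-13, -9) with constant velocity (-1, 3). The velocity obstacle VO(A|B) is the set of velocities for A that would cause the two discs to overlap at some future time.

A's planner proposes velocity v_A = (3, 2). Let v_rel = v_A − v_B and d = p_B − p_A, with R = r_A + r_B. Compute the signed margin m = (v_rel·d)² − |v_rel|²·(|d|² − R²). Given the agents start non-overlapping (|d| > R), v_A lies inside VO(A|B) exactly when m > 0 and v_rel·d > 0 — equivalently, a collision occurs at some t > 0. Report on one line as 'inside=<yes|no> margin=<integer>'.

d = (-26, -11),  |d|² = 797;  R = 4+1 = 5,  c = 797−5² = 772
v_rel = (4, -1),  |v_rel|² = 17;  v_rel·d = (4)·(-26) + (-1)·(-11) = -93
17·t² + 186·t + 772 = 0  ⇒  m = (-93)² − 17·772 = -4475
m = -4475 < 0,  v_rel·d = -93 < 0  ⇒  outside

inside=no margin=-4475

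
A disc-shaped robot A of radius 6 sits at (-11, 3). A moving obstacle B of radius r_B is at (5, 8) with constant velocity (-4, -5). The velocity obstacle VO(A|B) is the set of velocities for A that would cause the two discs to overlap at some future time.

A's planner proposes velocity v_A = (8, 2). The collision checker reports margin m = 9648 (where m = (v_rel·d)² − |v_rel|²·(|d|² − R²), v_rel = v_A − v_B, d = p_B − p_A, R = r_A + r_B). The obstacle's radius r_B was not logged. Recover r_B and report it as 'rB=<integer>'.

m = 9648
d = (16, 5);  v_rel = (12, 7),  |v_rel|² = 193
v_rel×d = (12)·(5) − (7)·(16) = -52
since m = R²·193 − (-52)²:  R² = (2704 + 9648) / 193 = 64
R = √64 = 8  ⇒  r_B = 8 − 6 = 2

rB=2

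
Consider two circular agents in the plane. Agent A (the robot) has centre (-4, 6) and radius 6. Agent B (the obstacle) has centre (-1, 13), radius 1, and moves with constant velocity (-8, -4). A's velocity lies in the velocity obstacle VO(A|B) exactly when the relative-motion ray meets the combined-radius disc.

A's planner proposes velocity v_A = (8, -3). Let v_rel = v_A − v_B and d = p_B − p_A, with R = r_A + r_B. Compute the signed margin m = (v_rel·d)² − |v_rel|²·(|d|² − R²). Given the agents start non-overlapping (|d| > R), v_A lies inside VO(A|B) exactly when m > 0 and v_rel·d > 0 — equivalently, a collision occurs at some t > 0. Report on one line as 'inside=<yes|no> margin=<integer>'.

d = (3, 7),  |d|² = 58;  R = 6+1 = 7,  c = 58−7² = 9
v_rel = (16, 1),  |v_rel|² = 257;  v_rel·d = (16)·(3) + (1)·(7) = 55
257·t² − 110·t + 9 = 0  ⇒  m = 55² − 257·9 = 712
m = 712 > 0,  v_rel·d = 55 > 0  ⇒  inside

inside=yes margin=712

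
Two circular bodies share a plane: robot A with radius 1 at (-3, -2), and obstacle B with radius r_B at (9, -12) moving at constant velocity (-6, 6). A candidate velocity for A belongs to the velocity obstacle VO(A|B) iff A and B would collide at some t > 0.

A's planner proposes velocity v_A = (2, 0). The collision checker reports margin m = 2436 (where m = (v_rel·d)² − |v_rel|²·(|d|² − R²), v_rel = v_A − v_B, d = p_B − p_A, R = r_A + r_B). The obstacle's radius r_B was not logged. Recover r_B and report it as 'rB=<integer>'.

m = 2436
d = (12, -10);  v_rel = (8, -6),  |v_rel|² = 100
v_rel×d = (8)·(-10) − (-6)·(12) = -8
since m = R²·100 − (-8)²:  R² = (64 + 2436) / 100 = 25
R = √25 = 5  ⇒  r_B = 5 − 1 = 4

rB=4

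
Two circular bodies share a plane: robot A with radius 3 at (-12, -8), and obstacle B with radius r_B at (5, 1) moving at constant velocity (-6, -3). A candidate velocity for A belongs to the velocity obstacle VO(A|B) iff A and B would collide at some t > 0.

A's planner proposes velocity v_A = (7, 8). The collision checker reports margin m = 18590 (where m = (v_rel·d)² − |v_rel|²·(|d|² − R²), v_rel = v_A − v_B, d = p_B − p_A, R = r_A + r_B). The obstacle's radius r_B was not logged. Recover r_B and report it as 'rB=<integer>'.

m = 18590
d = (17, 9);  v_rel = (13, 11),  |v_rel|² = 290
v_rel×d = (13)·(9) − (11)·(17) = -70
since m = R²·290 − (-70)²:  R² = (4900 + 18590) / 290 = 81
R = √81 = 9  ⇒  r_B = 9 − 3 = 6

rB=6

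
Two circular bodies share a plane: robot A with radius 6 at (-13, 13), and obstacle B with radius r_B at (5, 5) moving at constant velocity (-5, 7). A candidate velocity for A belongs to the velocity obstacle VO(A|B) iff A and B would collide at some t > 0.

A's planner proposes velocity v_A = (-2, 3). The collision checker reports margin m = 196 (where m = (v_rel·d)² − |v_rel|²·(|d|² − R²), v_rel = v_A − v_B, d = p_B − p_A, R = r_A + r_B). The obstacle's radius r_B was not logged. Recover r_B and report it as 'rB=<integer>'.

m = 196
d = (18, -8);  v_rel = (3, -4),  |v_rel|² = 25
v_rel×d = (3)·(-8) − (-4)·(18) = 48
since m = R²·25 − 48²:  R² = (2304 + 196) / 25 = 100
R = √100 = 10  ⇒  r_B = 10 − 6 = 4

rB=4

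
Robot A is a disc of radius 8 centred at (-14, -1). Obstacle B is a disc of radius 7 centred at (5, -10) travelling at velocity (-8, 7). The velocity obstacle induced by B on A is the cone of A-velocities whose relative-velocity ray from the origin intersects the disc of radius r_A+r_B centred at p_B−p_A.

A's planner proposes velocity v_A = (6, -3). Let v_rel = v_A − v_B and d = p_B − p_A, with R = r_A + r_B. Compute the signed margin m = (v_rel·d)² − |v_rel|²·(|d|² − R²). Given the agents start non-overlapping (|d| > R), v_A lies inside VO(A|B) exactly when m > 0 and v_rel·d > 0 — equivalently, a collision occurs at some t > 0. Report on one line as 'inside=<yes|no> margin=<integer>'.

d = (19, -9),  |d|² = 442;  R = 8+7 = 15,  c = 442−15² = 217
v_rel = (14, -10),  |v_rel|² = 296;  v_rel·d = (14)·(19) + (-10)·(-9) = 356
296·t² − 712·t + 217 = 0  ⇒  m = 356² − 296·217 = 62504
m = 62504 > 0,  v_rel·d = 356 > 0  ⇒  inside

inside=yes margin=62504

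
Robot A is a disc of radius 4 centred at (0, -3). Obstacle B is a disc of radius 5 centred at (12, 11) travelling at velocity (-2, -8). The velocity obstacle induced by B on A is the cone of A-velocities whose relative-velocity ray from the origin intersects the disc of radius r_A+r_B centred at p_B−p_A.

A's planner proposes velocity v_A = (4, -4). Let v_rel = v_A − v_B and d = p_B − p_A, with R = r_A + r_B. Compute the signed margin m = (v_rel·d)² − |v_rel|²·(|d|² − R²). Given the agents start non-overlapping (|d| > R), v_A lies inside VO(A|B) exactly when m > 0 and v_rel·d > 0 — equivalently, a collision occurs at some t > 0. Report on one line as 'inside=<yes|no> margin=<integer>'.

d = (12, 14),  |d|² = 340;  R = 4+5 = 9,  c = 340−9² = 259
v_rel = (6, 4),  |v_rel|² = 52;  v_rel·d = (6)·(12) + (4)·(14) = 128
52·t² − 256·t + 259 = 0  ⇒  m = 128² − 52·259 = 2916
m = 2916 > 0,  v_rel·d = 128 > 0  ⇒  inside

inside=yes margin=2916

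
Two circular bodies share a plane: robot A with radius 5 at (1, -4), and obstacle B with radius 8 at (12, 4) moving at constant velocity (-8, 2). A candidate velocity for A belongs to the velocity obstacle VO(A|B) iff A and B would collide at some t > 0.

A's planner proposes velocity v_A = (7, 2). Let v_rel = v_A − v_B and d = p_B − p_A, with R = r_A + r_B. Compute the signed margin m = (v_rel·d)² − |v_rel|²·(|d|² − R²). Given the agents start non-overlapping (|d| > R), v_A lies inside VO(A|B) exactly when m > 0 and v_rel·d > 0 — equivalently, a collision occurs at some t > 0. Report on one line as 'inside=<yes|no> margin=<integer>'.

d = (11, 8),  |d|² = 185;  R = 5+8 = 13,  c = 185−13² = 16
v_rel = (15, 0),  |v_rel|² = 225;  v_rel·d = (15)·(11) + (0)·(8) = 165
225·t² − 330·t + 16 = 0  ⇒  m = 165² − 225·16 = 23625
m = 23625 > 0,  v_rel·d = 165 > 0  ⇒  inside

inside=yes margin=23625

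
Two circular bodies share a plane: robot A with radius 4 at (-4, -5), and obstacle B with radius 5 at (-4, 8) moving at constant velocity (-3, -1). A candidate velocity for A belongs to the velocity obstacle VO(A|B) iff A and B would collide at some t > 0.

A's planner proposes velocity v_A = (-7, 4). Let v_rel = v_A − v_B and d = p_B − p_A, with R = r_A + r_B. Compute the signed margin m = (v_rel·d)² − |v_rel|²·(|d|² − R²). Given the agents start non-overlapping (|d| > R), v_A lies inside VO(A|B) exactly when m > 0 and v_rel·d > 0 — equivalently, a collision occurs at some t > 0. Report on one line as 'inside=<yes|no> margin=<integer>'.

d = (0, 13),  |d|² = 169;  R = 4+5 = 9,  c = 169−9² = 88
v_rel = (-4, 5),  |v_rel|² = 41;  v_rel·d = (-4)·(0) + (5)·(13) = 65
41·t² − 130·t + 88 = 0  ⇒  m = 65² − 41·88 = 617
m = 617 > 0,  v_rel·d = 65 > 0  ⇒  inside

inside=yes margin=617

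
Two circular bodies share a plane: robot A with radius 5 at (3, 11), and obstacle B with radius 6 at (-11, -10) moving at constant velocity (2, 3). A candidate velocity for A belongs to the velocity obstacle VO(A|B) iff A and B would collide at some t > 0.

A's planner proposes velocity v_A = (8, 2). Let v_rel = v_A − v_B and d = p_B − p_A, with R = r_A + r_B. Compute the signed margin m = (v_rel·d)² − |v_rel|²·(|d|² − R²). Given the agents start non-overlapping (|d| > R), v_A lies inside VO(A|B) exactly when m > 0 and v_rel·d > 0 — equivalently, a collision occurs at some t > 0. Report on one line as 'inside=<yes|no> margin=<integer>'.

d = (-14, -21),  |d|² = 637;  R = 5+6 = 11,  c = 637−11² = 516
v_rel = (6, -1),  |v_rel|² = 37;  v_rel·d = (6)·(-14) + (-1)·(-21) = -63
37·t² + 126·t + 516 = 0  ⇒  m = (-63)² − 37·516 = -15123
m = -15123 < 0,  v_rel·d = -63 < 0  ⇒  outside

inside=no margin=-15123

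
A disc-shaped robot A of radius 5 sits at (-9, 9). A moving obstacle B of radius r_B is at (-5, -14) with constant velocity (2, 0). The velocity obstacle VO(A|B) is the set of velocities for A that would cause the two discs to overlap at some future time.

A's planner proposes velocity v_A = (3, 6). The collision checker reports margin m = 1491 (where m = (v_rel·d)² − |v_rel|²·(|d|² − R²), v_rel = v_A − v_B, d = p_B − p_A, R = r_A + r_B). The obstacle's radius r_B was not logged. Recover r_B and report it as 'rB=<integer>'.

m = 1491
d = (4, -23);  v_rel = (1, 6),  |v_rel|² = 37
v_rel×d = (1)·(-23) − (6)·(4) = -47
since m = R²·37 − (-47)²:  R² = (2209 + 1491) / 37 = 100
R = √100 = 10  ⇒  r_B = 10 − 5 = 5

rB=5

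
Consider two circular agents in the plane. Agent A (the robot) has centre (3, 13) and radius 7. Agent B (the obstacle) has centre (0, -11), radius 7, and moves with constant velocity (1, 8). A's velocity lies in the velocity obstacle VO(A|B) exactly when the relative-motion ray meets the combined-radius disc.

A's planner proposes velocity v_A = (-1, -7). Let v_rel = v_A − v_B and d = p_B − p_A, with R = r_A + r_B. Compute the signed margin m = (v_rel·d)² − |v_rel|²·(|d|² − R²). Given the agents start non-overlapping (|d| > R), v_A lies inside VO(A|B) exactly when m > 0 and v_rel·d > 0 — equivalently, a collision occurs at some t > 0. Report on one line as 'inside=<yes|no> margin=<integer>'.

d = (-3, -24),  |d|² = 585;  R = 7+7 = 14,  c = 585−14² = 389
v_rel = (-2, -15),  |v_rel|² = 229;  v_rel·d = (-2)·(-3) + (-15)·(-24) = 366
229·t² − 732·t + 389 = 0  ⇒  m = 366² − 229·389 = 44875
m = 44875 > 0,  v_rel·d = 366 > 0  ⇒  inside

inside=yes margin=44875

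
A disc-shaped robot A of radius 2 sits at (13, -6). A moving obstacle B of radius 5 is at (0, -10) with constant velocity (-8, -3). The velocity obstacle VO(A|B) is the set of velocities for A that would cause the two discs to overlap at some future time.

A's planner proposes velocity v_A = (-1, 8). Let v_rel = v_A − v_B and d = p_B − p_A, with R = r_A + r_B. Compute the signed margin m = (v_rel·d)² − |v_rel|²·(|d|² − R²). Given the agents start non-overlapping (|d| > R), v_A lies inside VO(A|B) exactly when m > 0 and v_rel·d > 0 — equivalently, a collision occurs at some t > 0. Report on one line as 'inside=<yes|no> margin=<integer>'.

d = (-13, -4),  |d|² = 185;  R = 2+5 = 7,  c = 185−7² = 136
v_rel = (7, 11),  |v_rel|² = 170;  v_rel·d = (7)·(-13) + (11)·(-4) = -135
170·t² + 270·t + 136 = 0  ⇒  m = (-135)² − 170·136 = -4895
m = -4895 < 0,  v_rel·d = -135 < 0  ⇒  outside

inside=no margin=-4895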